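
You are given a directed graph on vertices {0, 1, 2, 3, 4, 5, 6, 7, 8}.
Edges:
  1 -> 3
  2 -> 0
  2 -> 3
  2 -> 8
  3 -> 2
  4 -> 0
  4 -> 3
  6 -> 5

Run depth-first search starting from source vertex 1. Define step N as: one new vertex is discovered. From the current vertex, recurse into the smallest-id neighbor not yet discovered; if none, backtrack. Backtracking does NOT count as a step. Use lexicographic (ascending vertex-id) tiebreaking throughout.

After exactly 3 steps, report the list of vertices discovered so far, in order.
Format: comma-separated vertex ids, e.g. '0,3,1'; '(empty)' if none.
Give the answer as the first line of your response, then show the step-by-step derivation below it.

1,3,2

step 1: discover 1; path=1; order=1
step 2: discover 3; path=1>3; order=1,3
step 3: discover 2; path=1>3>2; order=1,3,2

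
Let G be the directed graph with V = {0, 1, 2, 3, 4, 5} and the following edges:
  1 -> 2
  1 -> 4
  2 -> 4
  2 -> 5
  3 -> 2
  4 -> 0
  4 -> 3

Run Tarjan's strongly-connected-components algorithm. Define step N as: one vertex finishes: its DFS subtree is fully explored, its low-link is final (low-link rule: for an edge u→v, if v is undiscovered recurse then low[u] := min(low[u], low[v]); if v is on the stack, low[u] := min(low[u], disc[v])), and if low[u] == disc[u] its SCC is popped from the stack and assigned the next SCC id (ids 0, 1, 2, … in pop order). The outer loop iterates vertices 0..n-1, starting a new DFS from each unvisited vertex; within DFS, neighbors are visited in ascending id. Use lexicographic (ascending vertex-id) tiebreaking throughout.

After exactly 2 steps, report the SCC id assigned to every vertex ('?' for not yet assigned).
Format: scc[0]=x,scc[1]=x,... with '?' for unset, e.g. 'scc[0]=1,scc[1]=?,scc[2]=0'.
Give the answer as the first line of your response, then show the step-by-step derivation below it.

scc[0]=0,scc[1]=?,scc[2]=?,scc[3]=?,scc[4]=?,scc[5]=?

step 1: low=(low[0]=0,low[1]=?,low[2]=?,low[3]=?,low[4]=?,low[5]=?); scc=(scc[0]=0,scc[1]=?,scc[2]=?,scc[3]=?,scc[4]=?,scc[5]=?)
step 2: low=(low[0]=0,low[1]=1,low[2]=2,low[3]=2,low[4]=3,low[5]=?); scc=(scc[0]=0,scc[1]=?,scc[2]=?,scc[3]=?,scc[4]=?,scc[5]=?)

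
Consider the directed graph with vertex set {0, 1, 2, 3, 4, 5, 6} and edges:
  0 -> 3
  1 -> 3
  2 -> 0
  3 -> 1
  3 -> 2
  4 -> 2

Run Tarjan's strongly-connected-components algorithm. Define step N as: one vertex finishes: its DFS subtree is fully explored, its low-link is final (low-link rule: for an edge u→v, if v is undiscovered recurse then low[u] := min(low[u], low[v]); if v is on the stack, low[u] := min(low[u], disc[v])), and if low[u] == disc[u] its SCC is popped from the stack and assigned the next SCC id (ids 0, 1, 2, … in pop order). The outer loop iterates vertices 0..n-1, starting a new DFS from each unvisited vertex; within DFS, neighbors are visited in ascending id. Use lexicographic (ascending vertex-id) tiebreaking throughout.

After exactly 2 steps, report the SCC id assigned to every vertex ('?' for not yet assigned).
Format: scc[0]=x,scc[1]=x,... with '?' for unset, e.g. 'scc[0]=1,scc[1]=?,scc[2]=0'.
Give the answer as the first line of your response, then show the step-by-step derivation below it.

scc[0]=?,scc[1]=?,scc[2]=?,scc[3]=?,scc[4]=?,scc[5]=?,scc[6]=?

step 1: low=(low[0]=0,low[1]=1,low[2]=?,low[3]=1,low[4]=?,low[5]=?,low[6]=?); scc=(scc[0]=?,scc[1]=?,scc[2]=?,scc[3]=?,scc[4]=?,scc[5]=?,scc[6]=?)
step 2: low=(low[0]=0,low[1]=1,low[2]=0,low[3]=1,low[4]=?,low[5]=?,low[6]=?); scc=(scc[0]=?,scc[1]=?,scc[2]=?,scc[3]=?,scc[4]=?,scc[5]=?,scc[6]=?)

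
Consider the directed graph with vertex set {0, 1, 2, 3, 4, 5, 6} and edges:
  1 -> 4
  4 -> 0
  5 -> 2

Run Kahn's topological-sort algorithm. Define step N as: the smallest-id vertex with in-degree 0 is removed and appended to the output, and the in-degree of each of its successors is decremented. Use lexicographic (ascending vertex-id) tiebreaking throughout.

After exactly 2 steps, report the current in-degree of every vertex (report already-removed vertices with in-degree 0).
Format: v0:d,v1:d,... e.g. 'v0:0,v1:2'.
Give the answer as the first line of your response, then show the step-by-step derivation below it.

v0:1,v1:0,v2:1,v3:0,v4:0,v5:0,v6:0

step 1: output 1; order=[1]; indeg=(1,0,1,0,0,0,0)
step 2: output 3; order=[1,3]; indeg=(1,0,1,0,0,0,0)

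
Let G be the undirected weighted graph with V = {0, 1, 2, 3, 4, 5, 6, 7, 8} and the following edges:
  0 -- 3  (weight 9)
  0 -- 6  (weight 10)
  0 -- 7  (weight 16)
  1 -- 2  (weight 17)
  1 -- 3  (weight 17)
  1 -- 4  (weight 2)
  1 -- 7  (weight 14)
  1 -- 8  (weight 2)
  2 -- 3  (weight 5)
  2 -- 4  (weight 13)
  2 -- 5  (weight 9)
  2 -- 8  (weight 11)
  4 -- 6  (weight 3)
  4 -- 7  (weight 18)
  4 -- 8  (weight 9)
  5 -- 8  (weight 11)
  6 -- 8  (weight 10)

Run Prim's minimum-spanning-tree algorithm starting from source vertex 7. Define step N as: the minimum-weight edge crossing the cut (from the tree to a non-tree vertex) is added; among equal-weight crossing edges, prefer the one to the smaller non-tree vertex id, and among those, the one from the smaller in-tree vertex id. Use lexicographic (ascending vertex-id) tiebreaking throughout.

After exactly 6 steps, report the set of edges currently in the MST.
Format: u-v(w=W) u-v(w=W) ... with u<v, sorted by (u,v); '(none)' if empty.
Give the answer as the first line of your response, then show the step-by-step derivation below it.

0-3(w=9) 0-6(w=10) 1-4(w=2) 1-7(w=14) 1-8(w=2) 4-6(w=3)

step 1: add edge 1-7 (w=14); MST = {1-7(w=14)}
step 2: add edge 1-4 (w=2); MST = {1-4(w=2) 1-7(w=14)}
step 3: add edge 1-8 (w=2); MST = {1-4(w=2) 1-7(w=14) 1-8(w=2)}
step 4: add edge 4-6 (w=3); MST = {1-4(w=2) 1-7(w=14) 1-8(w=2) 4-6(w=3)}
step 5: add edge 0-6 (w=10); MST = {0-6(w=10) 1-4(w=2) 1-7(w=14) 1-8(w=2) 4-6(w=3)}
step 6: add edge 0-3 (w=9); MST = {0-3(w=9) 0-6(w=10) 1-4(w=2) 1-7(w=14) 1-8(w=2) 4-6(w=3)}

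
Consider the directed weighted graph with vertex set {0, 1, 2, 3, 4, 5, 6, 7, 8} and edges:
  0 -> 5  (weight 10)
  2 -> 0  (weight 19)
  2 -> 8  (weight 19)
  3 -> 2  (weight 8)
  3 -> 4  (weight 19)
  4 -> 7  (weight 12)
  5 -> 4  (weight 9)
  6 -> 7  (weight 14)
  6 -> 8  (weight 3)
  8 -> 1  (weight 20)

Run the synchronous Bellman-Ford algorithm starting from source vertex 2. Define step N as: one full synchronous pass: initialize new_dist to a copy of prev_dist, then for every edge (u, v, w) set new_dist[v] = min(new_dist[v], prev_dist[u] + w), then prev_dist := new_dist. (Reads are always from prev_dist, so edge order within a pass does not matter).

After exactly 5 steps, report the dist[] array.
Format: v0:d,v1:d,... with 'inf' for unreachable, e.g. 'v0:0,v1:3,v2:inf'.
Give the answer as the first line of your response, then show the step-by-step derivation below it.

v0:19,v1:39,v2:0,v3:inf,v4:38,v5:29,v6:inf,v7:50,v8:19

step 1: dist = v0:19,v1:inf,v2:0,v3:inf,v4:inf,v5:inf,v6:inf,v7:inf,v8:19
step 2: dist = v0:19,v1:39,v2:0,v3:inf,v4:inf,v5:29,v6:inf,v7:inf,v8:19
step 3: dist = v0:19,v1:39,v2:0,v3:inf,v4:38,v5:29,v6:inf,v7:inf,v8:19
step 4: dist = v0:19,v1:39,v2:0,v3:inf,v4:38,v5:29,v6:inf,v7:50,v8:19
step 5: dist = v0:19,v1:39,v2:0,v3:inf,v4:38,v5:29,v6:inf,v7:50,v8:19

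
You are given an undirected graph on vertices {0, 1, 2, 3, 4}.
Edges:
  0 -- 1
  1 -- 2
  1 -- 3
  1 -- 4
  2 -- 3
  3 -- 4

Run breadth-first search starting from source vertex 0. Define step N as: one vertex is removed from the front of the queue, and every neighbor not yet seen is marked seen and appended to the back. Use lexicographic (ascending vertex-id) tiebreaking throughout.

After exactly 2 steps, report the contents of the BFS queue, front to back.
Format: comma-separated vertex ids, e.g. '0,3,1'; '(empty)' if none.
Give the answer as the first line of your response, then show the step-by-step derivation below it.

2,3,4

step 1: dequeue 0; queue=[1]; order=0
step 2: dequeue 1; queue=[2,3,4]; order=0,1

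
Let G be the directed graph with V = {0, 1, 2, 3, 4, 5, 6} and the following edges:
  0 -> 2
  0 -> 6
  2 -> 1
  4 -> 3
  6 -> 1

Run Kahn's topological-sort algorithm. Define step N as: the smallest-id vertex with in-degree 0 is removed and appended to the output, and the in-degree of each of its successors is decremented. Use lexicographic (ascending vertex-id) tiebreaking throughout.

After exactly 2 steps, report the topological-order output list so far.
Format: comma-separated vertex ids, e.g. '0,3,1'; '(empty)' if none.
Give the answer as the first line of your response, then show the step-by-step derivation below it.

0,2

step 1: output 0; order=[0]; indeg=(0,2,0,1,0,0,0)
step 2: output 2; order=[0,2]; indeg=(0,1,0,1,0,0,0)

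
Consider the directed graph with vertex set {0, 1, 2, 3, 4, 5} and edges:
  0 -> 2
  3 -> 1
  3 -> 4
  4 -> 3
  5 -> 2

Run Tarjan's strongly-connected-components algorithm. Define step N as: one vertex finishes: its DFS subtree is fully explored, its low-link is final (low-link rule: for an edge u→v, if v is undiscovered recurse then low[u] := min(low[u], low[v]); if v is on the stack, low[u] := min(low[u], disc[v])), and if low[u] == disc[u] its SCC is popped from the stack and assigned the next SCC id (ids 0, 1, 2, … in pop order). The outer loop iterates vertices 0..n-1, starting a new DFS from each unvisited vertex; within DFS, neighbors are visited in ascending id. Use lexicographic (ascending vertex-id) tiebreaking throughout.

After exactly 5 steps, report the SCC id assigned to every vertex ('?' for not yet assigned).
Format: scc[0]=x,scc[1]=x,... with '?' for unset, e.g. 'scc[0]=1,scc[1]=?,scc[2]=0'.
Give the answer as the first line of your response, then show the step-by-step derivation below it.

scc[0]=1,scc[1]=2,scc[2]=0,scc[3]=3,scc[4]=3,scc[5]=?

step 1: low=(low[0]=0,low[1]=?,low[2]=1,low[3]=?,low[4]=?,low[5]=?); scc=(scc[0]=?,scc[1]=?,scc[2]=0,scc[3]=?,scc[4]=?,scc[5]=?)
step 2: low=(low[0]=0,low[1]=?,low[2]=1,low[3]=?,low[4]=?,low[5]=?); scc=(scc[0]=1,scc[1]=?,scc[2]=0,scc[3]=?,scc[4]=?,scc[5]=?)
step 3: low=(low[0]=0,low[1]=2,low[2]=1,low[3]=?,low[4]=?,low[5]=?); scc=(scc[0]=1,scc[1]=2,scc[2]=0,scc[3]=?,scc[4]=?,scc[5]=?)
step 4: low=(low[0]=0,low[1]=2,low[2]=1,low[3]=3,low[4]=3,low[5]=?); scc=(scc[0]=1,scc[1]=2,scc[2]=0,scc[3]=?,scc[4]=?,scc[5]=?)
step 5: low=(low[0]=0,low[1]=2,low[2]=1,low[3]=3,low[4]=3,low[5]=?); scc=(scc[0]=1,scc[1]=2,scc[2]=0,scc[3]=3,scc[4]=3,scc[5]=?)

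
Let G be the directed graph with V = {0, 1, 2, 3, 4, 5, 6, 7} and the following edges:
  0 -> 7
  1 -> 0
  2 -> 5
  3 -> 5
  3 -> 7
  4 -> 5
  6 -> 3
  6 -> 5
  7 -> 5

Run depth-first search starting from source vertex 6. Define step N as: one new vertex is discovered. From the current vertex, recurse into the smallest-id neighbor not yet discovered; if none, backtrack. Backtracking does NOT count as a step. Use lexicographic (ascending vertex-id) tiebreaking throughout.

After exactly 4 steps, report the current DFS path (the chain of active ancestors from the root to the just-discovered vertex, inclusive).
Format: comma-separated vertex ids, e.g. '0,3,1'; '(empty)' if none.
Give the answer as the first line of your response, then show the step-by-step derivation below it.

6,3,7

step 1: discover 6; path=6; order=6
step 2: discover 3; path=6>3; order=6,3
step 3: discover 5; path=6>3>5; order=6,3,5
step 4: discover 7; path=6>3>7; order=6,3,5,7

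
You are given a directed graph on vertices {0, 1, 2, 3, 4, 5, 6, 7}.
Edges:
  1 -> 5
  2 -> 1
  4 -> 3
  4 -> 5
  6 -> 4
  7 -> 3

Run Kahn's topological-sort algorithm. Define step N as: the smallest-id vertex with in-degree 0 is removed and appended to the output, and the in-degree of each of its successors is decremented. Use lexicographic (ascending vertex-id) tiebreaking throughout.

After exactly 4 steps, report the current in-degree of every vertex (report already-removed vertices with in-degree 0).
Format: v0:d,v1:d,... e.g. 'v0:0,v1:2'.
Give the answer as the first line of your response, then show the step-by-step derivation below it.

v0:0,v1:0,v2:0,v3:2,v4:0,v5:1,v6:0,v7:0

step 1: output 0; order=[0]; indeg=(0,1,0,2,1,2,0,0)
step 2: output 2; order=[0,2]; indeg=(0,0,0,2,1,2,0,0)
step 3: output 1; order=[0,2,1]; indeg=(0,0,0,2,1,1,0,0)
step 4: output 6; order=[0,2,1,6]; indeg=(0,0,0,2,0,1,0,0)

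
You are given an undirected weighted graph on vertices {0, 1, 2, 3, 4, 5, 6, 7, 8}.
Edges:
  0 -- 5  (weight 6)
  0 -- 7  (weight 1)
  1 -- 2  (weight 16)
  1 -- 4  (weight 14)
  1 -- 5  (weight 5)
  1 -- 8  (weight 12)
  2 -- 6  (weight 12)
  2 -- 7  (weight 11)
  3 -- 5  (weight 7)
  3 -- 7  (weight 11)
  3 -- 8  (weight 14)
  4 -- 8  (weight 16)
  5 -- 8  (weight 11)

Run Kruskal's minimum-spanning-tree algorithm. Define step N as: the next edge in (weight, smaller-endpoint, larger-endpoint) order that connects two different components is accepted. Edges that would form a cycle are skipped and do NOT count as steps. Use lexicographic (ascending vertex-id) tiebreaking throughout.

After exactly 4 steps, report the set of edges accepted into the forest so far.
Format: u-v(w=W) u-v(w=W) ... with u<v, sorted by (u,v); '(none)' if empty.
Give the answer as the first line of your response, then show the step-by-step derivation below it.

0-5(w=6) 0-7(w=1) 1-5(w=5) 3-5(w=7)

step 1: add edge 0-7 (w=1); MST = {0-7(w=1)}
step 2: add edge 1-5 (w=5); MST = {0-7(w=1) 1-5(w=5)}
step 3: add edge 0-5 (w=6); MST = {0-5(w=6) 0-7(w=1) 1-5(w=5)}
step 4: add edge 3-5 (w=7); MST = {0-5(w=6) 0-7(w=1) 1-5(w=5) 3-5(w=7)}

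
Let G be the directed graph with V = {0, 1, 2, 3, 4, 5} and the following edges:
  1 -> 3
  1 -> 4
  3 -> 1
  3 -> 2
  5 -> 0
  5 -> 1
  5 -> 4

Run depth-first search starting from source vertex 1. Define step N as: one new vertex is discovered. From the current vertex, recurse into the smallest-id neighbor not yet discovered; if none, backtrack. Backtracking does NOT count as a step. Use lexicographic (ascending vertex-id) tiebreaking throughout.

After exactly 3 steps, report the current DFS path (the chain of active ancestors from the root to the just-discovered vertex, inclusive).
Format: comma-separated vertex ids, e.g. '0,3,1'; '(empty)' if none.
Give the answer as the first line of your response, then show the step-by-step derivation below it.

1,3,2

step 1: discover 1; path=1; order=1
step 2: discover 3; path=1>3; order=1,3
step 3: discover 2; path=1>3>2; order=1,3,2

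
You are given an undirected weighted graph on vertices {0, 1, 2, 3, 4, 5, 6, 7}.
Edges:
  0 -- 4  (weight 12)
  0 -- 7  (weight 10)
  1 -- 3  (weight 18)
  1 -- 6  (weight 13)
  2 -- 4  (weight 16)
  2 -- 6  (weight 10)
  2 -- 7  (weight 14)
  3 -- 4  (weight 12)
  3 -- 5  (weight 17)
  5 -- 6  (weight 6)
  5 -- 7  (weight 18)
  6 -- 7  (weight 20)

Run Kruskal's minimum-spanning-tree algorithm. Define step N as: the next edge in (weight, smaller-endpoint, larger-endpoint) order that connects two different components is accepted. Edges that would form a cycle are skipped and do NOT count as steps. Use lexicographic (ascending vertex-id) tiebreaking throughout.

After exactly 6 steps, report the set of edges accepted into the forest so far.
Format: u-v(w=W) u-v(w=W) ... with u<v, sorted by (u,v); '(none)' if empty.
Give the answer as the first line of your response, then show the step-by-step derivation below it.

0-4(w=12) 0-7(w=10) 1-6(w=13) 2-6(w=10) 3-4(w=12) 5-6(w=6)

step 1: add edge 5-6 (w=6); MST = {5-6(w=6)}
step 2: add edge 0-7 (w=10); MST = {0-7(w=10) 5-6(w=6)}
step 3: add edge 2-6 (w=10); MST = {0-7(w=10) 2-6(w=10) 5-6(w=6)}
step 4: add edge 0-4 (w=12); MST = {0-4(w=12) 0-7(w=10) 2-6(w=10) 5-6(w=6)}
step 5: add edge 3-4 (w=12); MST = {0-4(w=12) 0-7(w=10) 2-6(w=10) 3-4(w=12) 5-6(w=6)}
step 6: add edge 1-6 (w=13); MST = {0-4(w=12) 0-7(w=10) 1-6(w=13) 2-6(w=10) 3-4(w=12) 5-6(w=6)}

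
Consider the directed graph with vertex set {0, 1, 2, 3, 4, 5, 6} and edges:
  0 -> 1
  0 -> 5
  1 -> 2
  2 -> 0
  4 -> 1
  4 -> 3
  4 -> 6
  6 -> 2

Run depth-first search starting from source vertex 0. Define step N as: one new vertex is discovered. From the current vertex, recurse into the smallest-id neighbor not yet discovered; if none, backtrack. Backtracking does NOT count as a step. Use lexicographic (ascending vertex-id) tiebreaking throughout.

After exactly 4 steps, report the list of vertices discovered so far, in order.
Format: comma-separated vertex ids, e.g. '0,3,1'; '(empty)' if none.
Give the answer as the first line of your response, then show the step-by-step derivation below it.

0,1,2,5

step 1: discover 0; path=0; order=0
step 2: discover 1; path=0>1; order=0,1
step 3: discover 2; path=0>1>2; order=0,1,2
step 4: discover 5; path=0>5; order=0,1,2,5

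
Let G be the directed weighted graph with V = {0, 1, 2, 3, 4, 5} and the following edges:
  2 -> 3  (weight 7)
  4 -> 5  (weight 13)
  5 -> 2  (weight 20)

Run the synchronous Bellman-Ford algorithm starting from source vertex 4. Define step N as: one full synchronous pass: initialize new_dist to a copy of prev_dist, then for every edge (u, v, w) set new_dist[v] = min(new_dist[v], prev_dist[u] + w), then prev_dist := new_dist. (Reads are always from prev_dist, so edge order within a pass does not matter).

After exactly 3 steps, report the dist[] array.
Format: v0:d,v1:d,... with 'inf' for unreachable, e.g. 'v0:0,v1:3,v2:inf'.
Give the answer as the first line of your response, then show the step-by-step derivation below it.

v0:inf,v1:inf,v2:33,v3:40,v4:0,v5:13

step 1: dist = v0:inf,v1:inf,v2:inf,v3:inf,v4:0,v5:13
step 2: dist = v0:inf,v1:inf,v2:33,v3:inf,v4:0,v5:13
step 3: dist = v0:inf,v1:inf,v2:33,v3:40,v4:0,v5:13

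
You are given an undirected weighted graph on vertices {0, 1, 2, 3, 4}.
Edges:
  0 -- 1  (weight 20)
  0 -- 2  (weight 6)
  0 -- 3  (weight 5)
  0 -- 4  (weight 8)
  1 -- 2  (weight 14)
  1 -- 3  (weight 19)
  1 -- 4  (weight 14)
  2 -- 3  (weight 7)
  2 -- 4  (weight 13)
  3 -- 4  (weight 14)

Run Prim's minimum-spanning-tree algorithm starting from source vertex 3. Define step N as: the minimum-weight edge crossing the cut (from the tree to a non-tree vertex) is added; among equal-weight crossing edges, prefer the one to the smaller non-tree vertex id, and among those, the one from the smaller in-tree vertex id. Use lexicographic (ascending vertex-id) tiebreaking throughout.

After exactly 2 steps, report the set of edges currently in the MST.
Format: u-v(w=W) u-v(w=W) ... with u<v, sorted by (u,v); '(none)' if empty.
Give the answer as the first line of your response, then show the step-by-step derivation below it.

0-2(w=6) 0-3(w=5)

step 1: add edge 0-3 (w=5); MST = {0-3(w=5)}
step 2: add edge 0-2 (w=6); MST = {0-2(w=6) 0-3(w=5)}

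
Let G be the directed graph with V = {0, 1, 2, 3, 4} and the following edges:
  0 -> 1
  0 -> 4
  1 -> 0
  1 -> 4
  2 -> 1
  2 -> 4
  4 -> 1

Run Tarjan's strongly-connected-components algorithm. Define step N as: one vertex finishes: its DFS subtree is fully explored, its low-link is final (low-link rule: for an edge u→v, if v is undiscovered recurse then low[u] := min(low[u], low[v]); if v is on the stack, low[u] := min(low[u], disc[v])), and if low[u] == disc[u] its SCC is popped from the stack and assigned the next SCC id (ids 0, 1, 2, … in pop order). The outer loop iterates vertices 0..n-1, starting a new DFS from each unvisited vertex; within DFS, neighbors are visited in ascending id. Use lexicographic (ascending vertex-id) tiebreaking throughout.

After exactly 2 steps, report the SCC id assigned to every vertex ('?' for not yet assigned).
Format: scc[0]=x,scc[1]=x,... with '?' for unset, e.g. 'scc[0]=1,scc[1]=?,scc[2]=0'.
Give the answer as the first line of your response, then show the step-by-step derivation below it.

scc[0]=?,scc[1]=?,scc[2]=?,scc[3]=?,scc[4]=?

step 1: low=(low[0]=0,low[1]=0,low[2]=?,low[3]=?,low[4]=1); scc=(scc[0]=?,scc[1]=?,scc[2]=?,scc[3]=?,scc[4]=?)
step 2: low=(low[0]=0,low[1]=0,low[2]=?,low[3]=?,low[4]=1); scc=(scc[0]=?,scc[1]=?,scc[2]=?,scc[3]=?,scc[4]=?)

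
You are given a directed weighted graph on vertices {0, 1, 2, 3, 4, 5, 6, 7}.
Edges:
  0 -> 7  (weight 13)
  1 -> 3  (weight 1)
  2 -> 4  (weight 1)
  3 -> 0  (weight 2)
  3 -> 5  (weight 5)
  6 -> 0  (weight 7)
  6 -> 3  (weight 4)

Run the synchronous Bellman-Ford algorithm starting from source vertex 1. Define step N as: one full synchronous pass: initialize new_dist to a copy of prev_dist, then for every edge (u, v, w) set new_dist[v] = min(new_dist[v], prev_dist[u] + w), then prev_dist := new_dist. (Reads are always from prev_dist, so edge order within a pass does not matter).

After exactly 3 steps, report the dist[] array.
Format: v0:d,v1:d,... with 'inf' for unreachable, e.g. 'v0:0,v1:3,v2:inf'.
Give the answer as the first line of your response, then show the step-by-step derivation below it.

v0:3,v1:0,v2:inf,v3:1,v4:inf,v5:6,v6:inf,v7:16

step 1: dist = v0:inf,v1:0,v2:inf,v3:1,v4:inf,v5:inf,v6:inf,v7:inf
step 2: dist = v0:3,v1:0,v2:inf,v3:1,v4:inf,v5:6,v6:inf,v7:inf
step 3: dist = v0:3,v1:0,v2:inf,v3:1,v4:inf,v5:6,v6:inf,v7:16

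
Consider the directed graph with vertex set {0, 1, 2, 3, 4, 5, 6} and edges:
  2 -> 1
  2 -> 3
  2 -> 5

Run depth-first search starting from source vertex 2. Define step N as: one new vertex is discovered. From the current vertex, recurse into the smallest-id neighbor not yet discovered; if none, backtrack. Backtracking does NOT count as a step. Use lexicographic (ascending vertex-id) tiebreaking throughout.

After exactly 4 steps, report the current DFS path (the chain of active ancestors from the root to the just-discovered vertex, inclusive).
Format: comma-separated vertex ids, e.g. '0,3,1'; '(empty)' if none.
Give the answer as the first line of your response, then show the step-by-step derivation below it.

2,5

step 1: discover 2; path=2; order=2
step 2: discover 1; path=2>1; order=2,1
step 3: discover 3; path=2>3; order=2,1,3
step 4: discover 5; path=2>5; order=2,1,3,5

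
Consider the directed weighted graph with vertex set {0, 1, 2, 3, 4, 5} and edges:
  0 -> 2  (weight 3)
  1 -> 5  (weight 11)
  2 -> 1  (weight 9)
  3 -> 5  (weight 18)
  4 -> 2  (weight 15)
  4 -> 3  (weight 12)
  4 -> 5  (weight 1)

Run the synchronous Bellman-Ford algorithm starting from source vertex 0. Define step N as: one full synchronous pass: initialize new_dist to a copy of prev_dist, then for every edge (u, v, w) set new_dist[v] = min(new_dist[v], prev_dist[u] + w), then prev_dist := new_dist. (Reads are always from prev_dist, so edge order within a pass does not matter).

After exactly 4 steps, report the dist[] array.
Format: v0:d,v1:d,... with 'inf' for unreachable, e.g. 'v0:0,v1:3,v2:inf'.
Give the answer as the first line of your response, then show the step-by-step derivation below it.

v0:0,v1:12,v2:3,v3:inf,v4:inf,v5:23

step 1: dist = v0:0,v1:inf,v2:3,v3:inf,v4:inf,v5:inf
step 2: dist = v0:0,v1:12,v2:3,v3:inf,v4:inf,v5:inf
step 3: dist = v0:0,v1:12,v2:3,v3:inf,v4:inf,v5:23
step 4: dist = v0:0,v1:12,v2:3,v3:inf,v4:inf,v5:23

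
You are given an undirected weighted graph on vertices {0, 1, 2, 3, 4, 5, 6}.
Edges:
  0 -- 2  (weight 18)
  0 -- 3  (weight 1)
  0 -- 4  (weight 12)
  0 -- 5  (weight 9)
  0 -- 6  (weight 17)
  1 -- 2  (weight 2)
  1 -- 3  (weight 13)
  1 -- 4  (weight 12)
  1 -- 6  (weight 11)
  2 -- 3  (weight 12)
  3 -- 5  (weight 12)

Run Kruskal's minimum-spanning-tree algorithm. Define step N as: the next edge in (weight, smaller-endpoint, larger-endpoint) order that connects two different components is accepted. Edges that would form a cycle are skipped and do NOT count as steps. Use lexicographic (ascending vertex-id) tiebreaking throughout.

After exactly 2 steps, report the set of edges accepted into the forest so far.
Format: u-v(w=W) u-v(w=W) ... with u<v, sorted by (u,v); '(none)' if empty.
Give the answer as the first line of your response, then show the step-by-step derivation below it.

0-3(w=1) 1-2(w=2)

step 1: add edge 0-3 (w=1); MST = {0-3(w=1)}
step 2: add edge 1-2 (w=2); MST = {0-3(w=1) 1-2(w=2)}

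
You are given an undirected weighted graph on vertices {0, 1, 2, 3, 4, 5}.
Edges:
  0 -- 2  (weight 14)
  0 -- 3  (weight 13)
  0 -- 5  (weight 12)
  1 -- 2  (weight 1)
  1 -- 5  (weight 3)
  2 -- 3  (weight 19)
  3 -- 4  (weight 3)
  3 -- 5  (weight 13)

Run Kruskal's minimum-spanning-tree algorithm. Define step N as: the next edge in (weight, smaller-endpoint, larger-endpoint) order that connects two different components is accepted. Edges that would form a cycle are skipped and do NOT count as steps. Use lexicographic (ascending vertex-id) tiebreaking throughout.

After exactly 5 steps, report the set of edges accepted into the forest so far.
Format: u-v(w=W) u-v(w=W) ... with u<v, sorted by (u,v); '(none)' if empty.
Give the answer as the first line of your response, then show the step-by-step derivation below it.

0-3(w=13) 0-5(w=12) 1-2(w=1) 1-5(w=3) 3-4(w=3)

step 1: add edge 1-2 (w=1); MST = {1-2(w=1)}
step 2: add edge 1-5 (w=3); MST = {1-2(w=1) 1-5(w=3)}
step 3: add edge 3-4 (w=3); MST = {1-2(w=1) 1-5(w=3) 3-4(w=3)}
step 4: add edge 0-5 (w=12); MST = {0-5(w=12) 1-2(w=1) 1-5(w=3) 3-4(w=3)}
step 5: add edge 0-3 (w=13); MST = {0-3(w=13) 0-5(w=12) 1-2(w=1) 1-5(w=3) 3-4(w=3)}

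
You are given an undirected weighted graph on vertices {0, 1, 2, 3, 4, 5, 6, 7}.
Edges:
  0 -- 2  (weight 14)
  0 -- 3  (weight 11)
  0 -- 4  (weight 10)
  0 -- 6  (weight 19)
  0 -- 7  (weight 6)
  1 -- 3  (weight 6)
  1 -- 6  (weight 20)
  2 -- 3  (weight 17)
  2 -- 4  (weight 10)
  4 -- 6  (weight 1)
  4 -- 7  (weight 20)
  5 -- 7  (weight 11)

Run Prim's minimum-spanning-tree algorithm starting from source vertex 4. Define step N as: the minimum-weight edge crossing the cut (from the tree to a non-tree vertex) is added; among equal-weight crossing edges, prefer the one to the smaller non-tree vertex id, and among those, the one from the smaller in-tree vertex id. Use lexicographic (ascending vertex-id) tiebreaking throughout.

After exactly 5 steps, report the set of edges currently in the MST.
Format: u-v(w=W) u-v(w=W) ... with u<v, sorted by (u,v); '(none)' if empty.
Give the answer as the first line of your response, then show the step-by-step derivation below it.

0-3(w=11) 0-4(w=10) 0-7(w=6) 2-4(w=10) 4-6(w=1)

step 1: add edge 4-6 (w=1); MST = {4-6(w=1)}
step 2: add edge 0-4 (w=10); MST = {0-4(w=10) 4-6(w=1)}
step 3: add edge 0-7 (w=6); MST = {0-4(w=10) 0-7(w=6) 4-6(w=1)}
step 4: add edge 2-4 (w=10); MST = {0-4(w=10) 0-7(w=6) 2-4(w=10) 4-6(w=1)}
step 5: add edge 0-3 (w=11); MST = {0-3(w=11) 0-4(w=10) 0-7(w=6) 2-4(w=10) 4-6(w=1)}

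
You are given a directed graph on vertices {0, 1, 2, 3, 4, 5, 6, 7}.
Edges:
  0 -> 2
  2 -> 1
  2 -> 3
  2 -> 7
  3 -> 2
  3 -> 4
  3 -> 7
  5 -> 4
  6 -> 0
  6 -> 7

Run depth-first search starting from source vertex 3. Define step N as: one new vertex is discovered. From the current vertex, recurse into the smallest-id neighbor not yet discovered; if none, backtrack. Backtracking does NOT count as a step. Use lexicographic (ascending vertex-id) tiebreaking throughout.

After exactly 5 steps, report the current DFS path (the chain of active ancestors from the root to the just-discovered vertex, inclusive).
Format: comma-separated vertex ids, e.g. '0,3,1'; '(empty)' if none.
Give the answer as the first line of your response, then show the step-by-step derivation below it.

3,4

step 1: discover 3; path=3; order=3
step 2: discover 2; path=3>2; order=3,2
step 3: discover 1; path=3>2>1; order=3,2,1
step 4: discover 7; path=3>2>7; order=3,2,1,7
step 5: discover 4; path=3>4; order=3,2,1,7,4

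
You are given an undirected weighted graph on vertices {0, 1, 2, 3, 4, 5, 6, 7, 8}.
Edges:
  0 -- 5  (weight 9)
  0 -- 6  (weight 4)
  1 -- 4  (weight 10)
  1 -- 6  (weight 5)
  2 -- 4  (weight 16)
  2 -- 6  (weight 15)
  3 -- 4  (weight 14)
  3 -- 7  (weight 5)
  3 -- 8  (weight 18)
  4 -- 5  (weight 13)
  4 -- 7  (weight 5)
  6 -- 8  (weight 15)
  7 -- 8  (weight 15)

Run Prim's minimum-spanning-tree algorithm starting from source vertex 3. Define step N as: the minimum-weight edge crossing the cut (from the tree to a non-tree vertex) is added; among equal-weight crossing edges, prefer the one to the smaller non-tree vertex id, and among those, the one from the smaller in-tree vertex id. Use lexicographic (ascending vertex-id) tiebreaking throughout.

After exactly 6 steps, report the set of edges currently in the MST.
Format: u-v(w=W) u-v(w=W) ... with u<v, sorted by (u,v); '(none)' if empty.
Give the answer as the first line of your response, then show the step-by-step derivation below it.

0-5(w=9) 0-6(w=4) 1-4(w=10) 1-6(w=5) 3-7(w=5) 4-7(w=5)

step 1: add edge 3-7 (w=5); MST = {3-7(w=5)}
step 2: add edge 4-7 (w=5); MST = {3-7(w=5) 4-7(w=5)}
step 3: add edge 1-4 (w=10); MST = {1-4(w=10) 3-7(w=5) 4-7(w=5)}
step 4: add edge 1-6 (w=5); MST = {1-4(w=10) 1-6(w=5) 3-7(w=5) 4-7(w=5)}
step 5: add edge 0-6 (w=4); MST = {0-6(w=4) 1-4(w=10) 1-6(w=5) 3-7(w=5) 4-7(w=5)}
step 6: add edge 0-5 (w=9); MST = {0-5(w=9) 0-6(w=4) 1-4(w=10) 1-6(w=5) 3-7(w=5) 4-7(w=5)}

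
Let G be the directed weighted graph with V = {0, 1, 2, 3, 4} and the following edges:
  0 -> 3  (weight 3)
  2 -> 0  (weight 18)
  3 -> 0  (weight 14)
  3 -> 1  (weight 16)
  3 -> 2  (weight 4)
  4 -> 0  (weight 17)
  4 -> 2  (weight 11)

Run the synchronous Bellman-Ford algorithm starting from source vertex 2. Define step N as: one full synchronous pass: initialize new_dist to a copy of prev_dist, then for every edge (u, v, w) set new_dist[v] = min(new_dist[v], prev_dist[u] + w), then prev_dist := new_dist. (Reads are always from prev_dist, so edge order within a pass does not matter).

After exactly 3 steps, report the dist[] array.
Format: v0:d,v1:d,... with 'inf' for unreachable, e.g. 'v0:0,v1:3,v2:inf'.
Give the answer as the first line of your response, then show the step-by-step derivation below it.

v0:18,v1:37,v2:0,v3:21,v4:inf

step 1: dist = v0:18,v1:inf,v2:0,v3:inf,v4:inf
step 2: dist = v0:18,v1:inf,v2:0,v3:21,v4:inf
step 3: dist = v0:18,v1:37,v2:0,v3:21,v4:inf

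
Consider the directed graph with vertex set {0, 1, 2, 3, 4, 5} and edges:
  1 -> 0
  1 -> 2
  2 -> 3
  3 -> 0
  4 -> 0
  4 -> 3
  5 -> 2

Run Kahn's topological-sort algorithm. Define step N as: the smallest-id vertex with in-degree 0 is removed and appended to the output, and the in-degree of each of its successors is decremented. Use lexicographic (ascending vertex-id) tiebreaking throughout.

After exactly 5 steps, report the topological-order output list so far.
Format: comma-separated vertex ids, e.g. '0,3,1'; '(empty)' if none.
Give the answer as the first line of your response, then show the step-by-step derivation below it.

1,4,5,2,3

step 1: output 1; order=[1]; indeg=(2,0,1,2,0,0)
step 2: output 4; order=[1,4]; indeg=(1,0,1,1,0,0)
step 3: output 5; order=[1,4,5]; indeg=(1,0,0,1,0,0)
step 4: output 2; order=[1,4,5,2]; indeg=(1,0,0,0,0,0)
step 5: output 3; order=[1,4,5,2,3]; indeg=(0,0,0,0,0,0)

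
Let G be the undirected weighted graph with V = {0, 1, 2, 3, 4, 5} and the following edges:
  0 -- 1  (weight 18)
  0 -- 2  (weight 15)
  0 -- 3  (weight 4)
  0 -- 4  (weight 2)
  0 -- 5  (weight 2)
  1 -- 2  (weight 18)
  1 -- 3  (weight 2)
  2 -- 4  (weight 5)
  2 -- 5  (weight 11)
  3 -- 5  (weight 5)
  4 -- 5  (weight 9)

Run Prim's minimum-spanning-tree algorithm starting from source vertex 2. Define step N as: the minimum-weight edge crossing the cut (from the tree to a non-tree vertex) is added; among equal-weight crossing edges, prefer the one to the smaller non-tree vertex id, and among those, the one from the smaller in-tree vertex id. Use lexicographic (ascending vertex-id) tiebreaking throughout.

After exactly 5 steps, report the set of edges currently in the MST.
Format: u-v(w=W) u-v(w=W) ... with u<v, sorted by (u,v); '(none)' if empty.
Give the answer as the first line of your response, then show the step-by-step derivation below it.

0-3(w=4) 0-4(w=2) 0-5(w=2) 1-3(w=2) 2-4(w=5)

step 1: add edge 2-4 (w=5); MST = {2-4(w=5)}
step 2: add edge 0-4 (w=2); MST = {0-4(w=2) 2-4(w=5)}
step 3: add edge 0-5 (w=2); MST = {0-4(w=2) 0-5(w=2) 2-4(w=5)}
step 4: add edge 0-3 (w=4); MST = {0-3(w=4) 0-4(w=2) 0-5(w=2) 2-4(w=5)}
step 5: add edge 1-3 (w=2); MST = {0-3(w=4) 0-4(w=2) 0-5(w=2) 1-3(w=2) 2-4(w=5)}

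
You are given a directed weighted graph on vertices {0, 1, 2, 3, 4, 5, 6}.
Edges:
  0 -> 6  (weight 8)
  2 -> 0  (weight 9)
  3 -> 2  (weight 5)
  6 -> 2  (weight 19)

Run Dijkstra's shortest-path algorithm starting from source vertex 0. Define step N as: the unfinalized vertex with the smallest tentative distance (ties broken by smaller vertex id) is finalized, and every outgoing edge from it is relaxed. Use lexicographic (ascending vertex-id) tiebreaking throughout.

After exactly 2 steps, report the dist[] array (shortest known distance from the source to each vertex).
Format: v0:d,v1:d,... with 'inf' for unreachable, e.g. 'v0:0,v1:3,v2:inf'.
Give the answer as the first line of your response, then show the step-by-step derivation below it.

v0:0,v1:inf,v2:27,v3:inf,v4:inf,v5:inf,v6:8

step 1: dist = v0:0,v1:inf,v2:inf,v3:inf,v4:inf,v5:inf,v6:8
step 2: dist = v0:0,v1:inf,v2:27,v3:inf,v4:inf,v5:inf,v6:8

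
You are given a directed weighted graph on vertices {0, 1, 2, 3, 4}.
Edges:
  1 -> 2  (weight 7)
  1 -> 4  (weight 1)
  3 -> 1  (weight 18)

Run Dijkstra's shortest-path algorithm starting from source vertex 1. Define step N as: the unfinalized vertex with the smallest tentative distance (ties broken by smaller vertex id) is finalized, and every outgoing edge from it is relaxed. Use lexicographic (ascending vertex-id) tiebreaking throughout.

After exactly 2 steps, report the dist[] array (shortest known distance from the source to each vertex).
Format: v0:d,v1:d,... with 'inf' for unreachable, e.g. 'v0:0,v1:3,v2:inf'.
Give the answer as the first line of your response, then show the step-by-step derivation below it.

v0:inf,v1:0,v2:7,v3:inf,v4:1

step 1: dist = v0:inf,v1:0,v2:7,v3:inf,v4:1
step 2: dist = v0:inf,v1:0,v2:7,v3:inf,v4:1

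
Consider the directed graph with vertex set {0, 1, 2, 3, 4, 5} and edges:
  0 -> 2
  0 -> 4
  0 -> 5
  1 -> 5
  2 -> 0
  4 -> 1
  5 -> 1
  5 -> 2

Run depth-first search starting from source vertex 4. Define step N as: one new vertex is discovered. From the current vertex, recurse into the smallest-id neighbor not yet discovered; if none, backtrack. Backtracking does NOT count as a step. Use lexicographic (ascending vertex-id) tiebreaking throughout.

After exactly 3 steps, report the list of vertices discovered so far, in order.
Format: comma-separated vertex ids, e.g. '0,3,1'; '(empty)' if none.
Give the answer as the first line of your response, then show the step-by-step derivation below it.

4,1,5

step 1: discover 4; path=4; order=4
step 2: discover 1; path=4>1; order=4,1
step 3: discover 5; path=4>1>5; order=4,1,5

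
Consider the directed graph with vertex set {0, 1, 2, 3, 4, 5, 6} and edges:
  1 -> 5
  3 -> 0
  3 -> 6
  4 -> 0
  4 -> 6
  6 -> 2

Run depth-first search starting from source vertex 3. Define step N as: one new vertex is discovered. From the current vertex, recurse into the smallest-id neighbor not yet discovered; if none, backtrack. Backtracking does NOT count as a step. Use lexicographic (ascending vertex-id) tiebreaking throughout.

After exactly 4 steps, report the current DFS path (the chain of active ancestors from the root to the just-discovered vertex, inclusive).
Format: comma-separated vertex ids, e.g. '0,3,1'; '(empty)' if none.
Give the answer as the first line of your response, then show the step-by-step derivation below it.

3,6,2

step 1: discover 3; path=3; order=3
step 2: discover 0; path=3>0; order=3,0
step 3: discover 6; path=3>6; order=3,0,6
step 4: discover 2; path=3>6>2; order=3,0,6,2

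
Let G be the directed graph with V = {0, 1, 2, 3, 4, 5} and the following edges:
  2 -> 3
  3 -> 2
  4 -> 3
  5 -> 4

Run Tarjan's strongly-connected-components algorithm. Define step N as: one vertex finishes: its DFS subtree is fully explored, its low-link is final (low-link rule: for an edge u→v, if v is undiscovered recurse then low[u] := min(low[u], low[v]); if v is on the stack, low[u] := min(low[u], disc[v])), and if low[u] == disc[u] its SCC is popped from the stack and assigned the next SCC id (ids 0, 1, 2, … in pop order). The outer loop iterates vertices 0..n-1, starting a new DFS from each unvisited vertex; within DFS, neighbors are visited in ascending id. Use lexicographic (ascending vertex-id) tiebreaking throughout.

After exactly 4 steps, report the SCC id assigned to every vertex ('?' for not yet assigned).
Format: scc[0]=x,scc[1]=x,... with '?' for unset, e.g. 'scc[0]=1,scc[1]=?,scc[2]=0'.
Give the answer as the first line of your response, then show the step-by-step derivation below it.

scc[0]=0,scc[1]=1,scc[2]=2,scc[3]=2,scc[4]=?,scc[5]=?

step 1: low=(low[0]=0,low[1]=?,low[2]=?,low[3]=?,low[4]=?,low[5]=?); scc=(scc[0]=0,scc[1]=?,scc[2]=?,scc[3]=?,scc[4]=?,scc[5]=?)
step 2: low=(low[0]=0,low[1]=1,low[2]=?,low[3]=?,low[4]=?,low[5]=?); scc=(scc[0]=0,scc[1]=1,scc[2]=?,scc[3]=?,scc[4]=?,scc[5]=?)
step 3: low=(low[0]=0,low[1]=1,low[2]=2,low[3]=2,low[4]=?,low[5]=?); scc=(scc[0]=0,scc[1]=1,scc[2]=?,scc[3]=?,scc[4]=?,scc[5]=?)
step 4: low=(low[0]=0,low[1]=1,low[2]=2,low[3]=2,low[4]=?,low[5]=?); scc=(scc[0]=0,scc[1]=1,scc[2]=2,scc[3]=2,scc[4]=?,scc[5]=?)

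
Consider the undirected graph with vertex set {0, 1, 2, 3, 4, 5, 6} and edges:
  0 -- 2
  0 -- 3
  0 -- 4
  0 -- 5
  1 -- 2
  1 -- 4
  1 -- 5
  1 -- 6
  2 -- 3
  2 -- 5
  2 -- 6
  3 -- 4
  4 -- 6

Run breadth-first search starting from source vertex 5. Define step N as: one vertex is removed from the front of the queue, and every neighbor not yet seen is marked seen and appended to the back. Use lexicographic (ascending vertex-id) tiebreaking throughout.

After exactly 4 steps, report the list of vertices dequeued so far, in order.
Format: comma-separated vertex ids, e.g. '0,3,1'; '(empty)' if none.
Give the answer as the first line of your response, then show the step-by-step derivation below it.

5,0,1,2

step 1: dequeue 5; queue=[0,1,2]; order=5
step 2: dequeue 0; queue=[1,2,3,4]; order=5,0
step 3: dequeue 1; queue=[2,3,4,6]; order=5,0,1
step 4: dequeue 2; queue=[3,4,6]; order=5,0,1,2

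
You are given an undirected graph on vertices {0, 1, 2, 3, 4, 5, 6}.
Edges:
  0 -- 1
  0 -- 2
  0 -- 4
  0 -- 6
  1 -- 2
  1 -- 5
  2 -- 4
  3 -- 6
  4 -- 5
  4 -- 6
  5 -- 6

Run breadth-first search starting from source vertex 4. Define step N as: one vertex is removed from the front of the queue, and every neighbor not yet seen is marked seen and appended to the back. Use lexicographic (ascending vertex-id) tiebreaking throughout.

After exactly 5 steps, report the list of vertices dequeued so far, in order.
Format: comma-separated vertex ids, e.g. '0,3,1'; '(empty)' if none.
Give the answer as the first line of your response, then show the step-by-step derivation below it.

4,0,2,5,6

step 1: dequeue 4; queue=[0,2,5,6]; order=4
step 2: dequeue 0; queue=[2,5,6,1]; order=4,0
step 3: dequeue 2; queue=[5,6,1]; order=4,0,2
step 4: dequeue 5; queue=[6,1]; order=4,0,2,5
step 5: dequeue 6; queue=[1,3]; order=4,0,2,5,6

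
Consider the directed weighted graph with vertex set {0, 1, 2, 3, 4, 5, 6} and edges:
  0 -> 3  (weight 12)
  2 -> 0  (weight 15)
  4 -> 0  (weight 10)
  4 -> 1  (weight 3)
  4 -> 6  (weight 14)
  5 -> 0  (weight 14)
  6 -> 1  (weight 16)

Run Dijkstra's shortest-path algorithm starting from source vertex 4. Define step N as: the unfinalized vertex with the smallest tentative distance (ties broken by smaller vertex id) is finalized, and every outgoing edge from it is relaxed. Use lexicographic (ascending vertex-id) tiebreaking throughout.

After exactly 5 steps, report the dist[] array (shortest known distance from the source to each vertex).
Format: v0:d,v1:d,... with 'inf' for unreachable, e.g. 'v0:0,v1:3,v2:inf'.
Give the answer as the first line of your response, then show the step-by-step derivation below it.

v0:10,v1:3,v2:inf,v3:22,v4:0,v5:inf,v6:14

step 1: dist = v0:10,v1:3,v2:inf,v3:inf,v4:0,v5:inf,v6:14
step 2: dist = v0:10,v1:3,v2:inf,v3:inf,v4:0,v5:inf,v6:14
step 3: dist = v0:10,v1:3,v2:inf,v3:22,v4:0,v5:inf,v6:14
step 4: dist = v0:10,v1:3,v2:inf,v3:22,v4:0,v5:inf,v6:14
step 5: dist = v0:10,v1:3,v2:inf,v3:22,v4:0,v5:inf,v6:14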